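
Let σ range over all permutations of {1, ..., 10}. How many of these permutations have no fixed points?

1334961

The number of derangements of 10 is !10 = Σ_{k=0}^{10} (-1)^k·10!/k!
= 10! - 10!/1! + 10!/2! - 10!/3! + 10!/4! - 10!/5! + 10!/6! - 10!/7! + 10!/8! - 10!/9! + 10!/10!
= 3628800 - 3628800 + 1814400 - 604800 + 151200 - 30240 + 5040 - 720 + 90 - 10 + 1
= 1334961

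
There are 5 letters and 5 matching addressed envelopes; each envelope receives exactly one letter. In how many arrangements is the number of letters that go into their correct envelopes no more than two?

# with exactly i fixed is C(5,i)·!(5-i); sum over i=0..2:
  i=0: C(5,0)·!5 = 1·44 = 44
  i=1: C(5,1)·!4 = 5·9 = 45
  i=2: C(5,2)·!3 = 10·2 = 20
Total = 109.

109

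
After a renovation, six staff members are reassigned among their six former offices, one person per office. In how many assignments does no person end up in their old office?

265

Recurrence: !6 = 6·!5 + (-1)^6.
!6 = 6·44 + 1 = 265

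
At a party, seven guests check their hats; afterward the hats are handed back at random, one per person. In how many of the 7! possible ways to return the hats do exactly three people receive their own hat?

315

Choose which 3 of the 7 are fixed: C(7,3) = 35.
The other 4 form a derangement: !4 = 9.
Total: 35 × 9 = 315.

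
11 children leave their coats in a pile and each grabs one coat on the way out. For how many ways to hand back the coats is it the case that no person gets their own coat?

Recurrence: !11 = 11·!10 + (-1)^11.
!11 = 11·1334961 - 1 = 14684570

14684570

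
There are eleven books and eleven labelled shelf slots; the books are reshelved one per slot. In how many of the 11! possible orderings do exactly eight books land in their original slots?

Pick the 8 fixed positions: C(11,8) = 165 ways.
The remaining 3 must be deranged: !3 = 2.
Total: 165 × 2 = 330.

330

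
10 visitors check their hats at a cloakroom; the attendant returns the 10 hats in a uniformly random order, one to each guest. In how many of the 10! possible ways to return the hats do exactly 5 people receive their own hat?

11088

Pick the 5 fixed positions: C(10,5) = 252 ways.
The remaining 5 must be deranged: !5 = 44.
Total: 252 × 44 = 11088.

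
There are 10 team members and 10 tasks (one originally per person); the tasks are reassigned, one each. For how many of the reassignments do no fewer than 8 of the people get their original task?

Sum C(10,i)·!(10-i) for i = 8..10:
  i=8: C(10,8)·!2 = 45·1 = 45
  i=9: C(10,9)·!1 = 10·0 = 0
  i=10: C(10,10)·!0 = 1·1 = 1
Total = 46.

46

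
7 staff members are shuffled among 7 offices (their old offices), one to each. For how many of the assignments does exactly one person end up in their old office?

Pick the single fixed position: C(7,1) = 7 ways.
The remaining 6 must be deranged: !6 = 265.
Total: 7 × 265 = 1855.

1855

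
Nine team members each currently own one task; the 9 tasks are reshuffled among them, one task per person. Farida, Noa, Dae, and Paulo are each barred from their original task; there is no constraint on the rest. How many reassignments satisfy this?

Let A_j be the event that the j-th constrained one is fixed. By inclusion-exclusion over the 4 events:
Σ_{j=0}^{4} (-1)^j C(4,j)(9-j)!
= C(4,0)·9! - C(4,1)·8! + C(4,2)·7! - C(4,3)·6! + C(4,4)·5!
= 362880 - 161280 + 30240 - 2880 + 120
= 229080

229080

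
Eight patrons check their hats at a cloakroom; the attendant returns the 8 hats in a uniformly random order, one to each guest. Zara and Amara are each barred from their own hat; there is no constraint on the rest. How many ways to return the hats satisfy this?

30960

Inclusion-exclusion on the 2 forbidden self-matches:
Σ_{j=0}^{2} (-1)^j C(2,j)(8-j)!
= C(2,0)·8! - C(2,1)·7! + C(2,2)·6!
= 40320 - 10080 + 720
= 30960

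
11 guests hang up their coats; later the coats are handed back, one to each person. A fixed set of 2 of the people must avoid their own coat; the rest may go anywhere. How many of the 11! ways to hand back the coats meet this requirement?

33022080

Let A_j be the event that the j-th constrained one is fixed. By inclusion-exclusion over the 2 events:
Σ_{j=0}^{2} (-1)^j C(2,j)(11-j)!
= C(2,0)·11! - C(2,1)·10! + C(2,2)·9!
= 39916800 - 7257600 + 362880
= 33022080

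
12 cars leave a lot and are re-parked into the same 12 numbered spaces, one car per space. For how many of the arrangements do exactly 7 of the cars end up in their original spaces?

Choose which 7 of the 12 are fixed: C(12,7) = 792.
The other 5 form a derangement: !5 = 44.
Total: 792 × 44 = 34848.

34848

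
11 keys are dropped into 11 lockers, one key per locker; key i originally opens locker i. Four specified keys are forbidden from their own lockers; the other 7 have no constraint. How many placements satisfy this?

Let A_j be the event that the j-th constrained one is fixed. By inclusion-exclusion over the 4 events:
Σ_{j=0}^{4} (-1)^j C(4,j)(11-j)!
= C(4,0)·11! - C(4,1)·10! + C(4,2)·9! - C(4,3)·8! + C(4,4)·7!
= 39916800 - 14515200 + 2177280 - 161280 + 5040
= 27422640

27422640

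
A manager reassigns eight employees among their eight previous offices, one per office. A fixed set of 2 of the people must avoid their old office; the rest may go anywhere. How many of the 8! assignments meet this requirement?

30960

Inclusion-exclusion on the 2 forbidden self-matches:
Σ_{j=0}^{2} (-1)^j C(2,j)(8-j)!
= C(2,0)·8! - C(2,1)·7! + C(2,2)·6!
= 40320 - 10080 + 720
= 30960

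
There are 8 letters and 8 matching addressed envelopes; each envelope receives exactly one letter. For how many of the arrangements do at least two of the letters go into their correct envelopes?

Sum C(8,i)·!(8-i) for i = 2..8:
  i=2: C(8,2)·!6 = 28·265 = 7420
  i=3: C(8,3)·!5 = 56·44 = 2464
  i=4: C(8,4)·!4 = 70·9 = 630
  i=5: C(8,5)·!3 = 56·2 = 112
  i=6: C(8,6)·!2 = 28·1 = 28
  i=7: C(8,7)·!1 = 8·0 = 0
  i=8: C(8,8)·!0 = 1·1 = 1
Total = 10655.

10655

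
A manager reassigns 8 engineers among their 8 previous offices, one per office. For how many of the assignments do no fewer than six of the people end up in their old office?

29

# with exactly i fixed is C(8,i)·!(8-i); sum over i=6..8:
  i=6: C(8,6)·!2 = 28·1 = 28
  i=7: C(8,7)·!1 = 8·0 = 0
  i=8: C(8,8)·!0 = 1·1 = 1
Total = 29.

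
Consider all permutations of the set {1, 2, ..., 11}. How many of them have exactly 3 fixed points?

2447445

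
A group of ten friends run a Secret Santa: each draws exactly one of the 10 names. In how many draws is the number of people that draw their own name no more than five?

3626624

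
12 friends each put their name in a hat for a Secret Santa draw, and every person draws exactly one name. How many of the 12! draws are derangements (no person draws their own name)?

176214841

Use !n = n·!(n-1) + (-1)^n.
!12 = 12·14684570 + 1 = 176214841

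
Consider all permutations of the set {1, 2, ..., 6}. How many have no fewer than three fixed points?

56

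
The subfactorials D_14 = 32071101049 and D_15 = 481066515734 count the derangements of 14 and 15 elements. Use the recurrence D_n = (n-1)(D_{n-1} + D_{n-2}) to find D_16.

7697064251745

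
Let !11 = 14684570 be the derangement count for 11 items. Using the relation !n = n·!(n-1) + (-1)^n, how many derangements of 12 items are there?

176214841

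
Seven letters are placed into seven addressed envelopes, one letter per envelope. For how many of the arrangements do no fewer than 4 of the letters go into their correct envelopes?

92

Sum C(7,i)·!(7-i) for i = 4..7:
  i=4: C(7,4)·!3 = 35·2 = 70
  i=5: C(7,5)·!2 = 21·1 = 21
  i=6: C(7,6)·!1 = 7·0 = 0
  i=7: C(7,7)·!0 = 1·1 = 1
Total = 92.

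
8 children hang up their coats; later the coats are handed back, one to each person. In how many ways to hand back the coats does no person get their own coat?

By inclusion-exclusion, !8 = Σ (-1)^k · 8!/k! for k=0..8
= 8! - 8!/1! + 8!/2! - 8!/3! + 8!/4! - 8!/5! + 8!/6! - 8!/7! + 8!/8!
= 40320 - 40320 + 20160 - 6720 + 1680 - 336 + 56 - 8 + 1
= 14833

14833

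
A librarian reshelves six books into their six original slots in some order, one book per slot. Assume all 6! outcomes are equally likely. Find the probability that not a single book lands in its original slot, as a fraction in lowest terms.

Favorable outcomes: !6 = 265.
Total outcomes: 6! = 720.
Probability = 265/720 = 53/144.

53/144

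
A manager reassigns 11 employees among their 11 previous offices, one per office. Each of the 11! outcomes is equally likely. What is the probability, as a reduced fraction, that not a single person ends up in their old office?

1468457/3991680

Favorable outcomes: !11 = 14684570.
Total outcomes: 11! = 39916800.
Probability = 14684570/39916800 = 1468457/3991680.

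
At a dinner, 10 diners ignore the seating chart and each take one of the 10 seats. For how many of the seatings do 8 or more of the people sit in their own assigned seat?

Sum C(10,i)·!(10-i) for i = 8..10:
  i=8: C(10,8)·!2 = 45·1 = 45
  i=9: C(10,9)·!1 = 10·0 = 0
  i=10: C(10,10)·!0 = 1·1 = 1
Total = 46.

46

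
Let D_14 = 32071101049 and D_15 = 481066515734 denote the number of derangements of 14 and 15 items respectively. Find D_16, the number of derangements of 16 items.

7697064251745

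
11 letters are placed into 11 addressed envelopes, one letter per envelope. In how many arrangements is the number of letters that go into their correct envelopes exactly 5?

Pick the 5 fixed positions: C(11,5) = 462 ways.
The remaining 6 must be deranged: !6 = 265.
Total: 462 × 265 = 122430.

122430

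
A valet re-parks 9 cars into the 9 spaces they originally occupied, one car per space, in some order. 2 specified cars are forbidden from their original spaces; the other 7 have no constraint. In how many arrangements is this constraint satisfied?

287280

Inclusion-exclusion on the 2 forbidden self-matches:
Σ_{j=0}^{2} (-1)^j C(2,j)(9-j)!
= C(2,0)·9! - C(2,1)·8! + C(2,2)·7!
= 362880 - 80640 + 5040
= 287280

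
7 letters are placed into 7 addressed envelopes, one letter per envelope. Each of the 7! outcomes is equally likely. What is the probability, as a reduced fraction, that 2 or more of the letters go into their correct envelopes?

1331/5040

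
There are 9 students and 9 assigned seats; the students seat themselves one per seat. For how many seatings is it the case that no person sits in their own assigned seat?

133496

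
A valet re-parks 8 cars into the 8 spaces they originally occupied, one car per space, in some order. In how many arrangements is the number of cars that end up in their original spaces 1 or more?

25487

Sum C(8,i)·!(8-i) for i = 1..8:
  i=1: C(8,1)·!7 = 8·1854 = 14832
  i=2: C(8,2)·!6 = 28·265 = 7420
  i=3: C(8,3)·!5 = 56·44 = 2464
  i=4: C(8,4)·!4 = 70·9 = 630
  i=5: C(8,5)·!3 = 56·2 = 112
  i=6: C(8,6)·!2 = 28·1 = 28
  i=7: C(8,7)·!1 = 8·0 = 0
  i=8: C(8,8)·!0 = 1·1 = 1
Total = 25487.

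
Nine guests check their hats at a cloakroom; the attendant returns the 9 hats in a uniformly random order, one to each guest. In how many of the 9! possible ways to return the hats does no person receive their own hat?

133496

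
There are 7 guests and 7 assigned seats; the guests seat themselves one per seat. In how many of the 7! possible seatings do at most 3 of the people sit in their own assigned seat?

4948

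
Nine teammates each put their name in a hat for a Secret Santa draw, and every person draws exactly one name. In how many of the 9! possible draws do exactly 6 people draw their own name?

Choose which 6 of the 9 are fixed: C(9,6) = 84.
The other 3 form a derangement: !3 = 2.
Total: 84 × 2 = 168.

168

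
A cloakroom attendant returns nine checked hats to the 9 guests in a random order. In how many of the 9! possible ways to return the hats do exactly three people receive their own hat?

Pick the 3 fixed positions: C(9,3) = 84 ways.
The remaining 6 must be deranged: !6 = 265.
Total: 84 × 265 = 22260.

22260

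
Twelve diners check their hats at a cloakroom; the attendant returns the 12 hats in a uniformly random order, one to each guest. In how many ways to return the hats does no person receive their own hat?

176214841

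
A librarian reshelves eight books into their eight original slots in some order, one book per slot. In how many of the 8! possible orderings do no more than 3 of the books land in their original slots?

39549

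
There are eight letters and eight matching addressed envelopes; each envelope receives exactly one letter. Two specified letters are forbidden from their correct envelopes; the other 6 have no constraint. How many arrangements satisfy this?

Let A_j be the event that the j-th constrained one is fixed. By inclusion-exclusion over the 2 events:
Σ_{j=0}^{2} (-1)^j C(2,j)(8-j)!
= C(2,0)·8! - C(2,1)·7! + C(2,2)·6!
= 40320 - 10080 + 720
= 30960

30960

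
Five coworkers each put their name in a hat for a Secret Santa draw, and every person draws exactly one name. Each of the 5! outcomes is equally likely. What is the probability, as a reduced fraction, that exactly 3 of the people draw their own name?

1/12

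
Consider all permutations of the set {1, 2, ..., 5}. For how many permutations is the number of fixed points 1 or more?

76

Sum C(5,i)·!(5-i) for i = 1..5:
  i=1: C(5,1)·!4 = 5·9 = 45
  i=2: C(5,2)·!3 = 10·2 = 20
  i=3: C(5,3)·!2 = 10·1 = 10
  i=4: C(5,4)·!1 = 5·0 = 0
  i=5: C(5,5)·!0 = 1·1 = 1
Total = 76.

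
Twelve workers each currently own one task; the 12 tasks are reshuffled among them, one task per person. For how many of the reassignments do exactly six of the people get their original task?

244860

Pick the 6 fixed positions: C(12,6) = 924 ways.
The remaining 6 must be deranged: !6 = 265.
Total: 924 × 265 = 244860.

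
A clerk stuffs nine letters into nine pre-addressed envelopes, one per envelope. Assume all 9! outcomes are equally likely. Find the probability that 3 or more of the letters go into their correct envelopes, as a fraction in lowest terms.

29143/362880

Favorable outcomes: Σ_{i≥3} C(9,i)·!(9-i) = 84·265 + 126·44 + 126·9 + 84·2 + 36·1 + 9·0 + 1·1 = 29143.
Total outcomes: 9! = 362880.
Probability = 29143/362880 = 29143/362880.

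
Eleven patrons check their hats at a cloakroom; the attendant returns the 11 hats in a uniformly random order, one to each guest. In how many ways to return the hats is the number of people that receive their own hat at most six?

Sum C(11,i)·!(11-i) for i = 0..6:
  i=0: C(11,0)·!11 = 1·14684570 = 14684570
  i=1: C(11,1)·!10 = 11·1334961 = 14684571
  i=2: C(11,2)·!9 = 55·133496 = 7342280
  i=3: C(11,3)·!8 = 165·14833 = 2447445
  i=4: C(11,4)·!7 = 330·1854 = 611820
  i=5: C(11,5)·!6 = 462·265 = 122430
  i=6: C(11,6)·!5 = 462·44 = 20328
Total = 39913444.

39913444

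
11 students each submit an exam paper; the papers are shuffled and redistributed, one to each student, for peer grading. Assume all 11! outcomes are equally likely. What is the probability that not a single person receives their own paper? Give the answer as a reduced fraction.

1468457/3991680

Favorable outcomes: !11 = 14684570.
Total outcomes: 11! = 39916800.
Probability = 14684570/39916800 = 1468457/3991680.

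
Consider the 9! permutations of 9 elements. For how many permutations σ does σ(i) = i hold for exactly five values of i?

1134

Choose which 5 of the 9 are fixed: C(9,5) = 126.
The other 4 form a derangement: !4 = 9.
Total: 126 × 9 = 1134.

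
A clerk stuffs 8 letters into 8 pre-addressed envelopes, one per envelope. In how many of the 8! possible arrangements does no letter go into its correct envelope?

Use !n = (n-1)(!(n-1) + !(n-2)).
!8 = 7·(1854 + 265) = 7·2119 = 14833

14833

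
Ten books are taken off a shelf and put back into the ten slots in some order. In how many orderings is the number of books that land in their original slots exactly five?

Pick the 5 fixed positions: C(10,5) = 252 ways.
The remaining 5 must be deranged: !5 = 44.
Total: 252 × 44 = 11088.

11088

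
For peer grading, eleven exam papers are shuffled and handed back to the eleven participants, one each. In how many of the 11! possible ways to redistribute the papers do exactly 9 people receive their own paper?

55

Choose which 9 of the 11 are fixed: C(11,9) = 55.
The remaining 2 must be deranged: !2 = 1.
Total: 55 × 1 = 55.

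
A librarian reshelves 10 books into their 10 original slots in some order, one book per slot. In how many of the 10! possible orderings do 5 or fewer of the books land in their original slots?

3626624

# with exactly i fixed is C(10,i)·!(10-i); sum over i=0..5:
  i=0: C(10,0)·!10 = 1·1334961 = 1334961
  i=1: C(10,1)·!9 = 10·133496 = 1334960
  i=2: C(10,2)·!8 = 45·14833 = 667485
  i=3: C(10,3)·!7 = 120·1854 = 222480
  i=4: C(10,4)·!6 = 210·265 = 55650
  i=5: C(10,5)·!5 = 252·44 = 11088
Total = 3626624.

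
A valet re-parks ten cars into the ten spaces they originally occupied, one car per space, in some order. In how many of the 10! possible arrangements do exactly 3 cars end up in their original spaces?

222480

Choose which 3 of the 10 are fixed: C(10,3) = 120.
The other 7 form a derangement: !7 = 1854.
Total: 120 × 1854 = 222480.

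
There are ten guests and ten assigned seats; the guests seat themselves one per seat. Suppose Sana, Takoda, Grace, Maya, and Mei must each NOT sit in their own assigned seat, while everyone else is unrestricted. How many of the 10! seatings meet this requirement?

2170680

Inclusion-exclusion on the 5 forbidden self-matches:
Σ_{j=0}^{5} (-1)^j C(5,j)(10-j)!
= C(5,0)·10! - C(5,1)·9! + C(5,2)·8! - C(5,3)·7! + C(5,4)·6! - C(5,5)·5!
= 3628800 - 1814400 + 403200 - 50400 + 3600 - 120
= 2170680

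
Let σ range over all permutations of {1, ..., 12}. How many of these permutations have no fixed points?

By inclusion-exclusion, !12 = Σ (-1)^k · 12!/k! for k=0..12
= 12! - 12!/1! + 12!/2! - 12!/3! + 12!/4! - 12!/5! + 12!/6! - 12!/7! + 12!/8! - 12!/9! + 12!/10! - 12!/11! + 12!/12!
= 479001600 - 479001600 + 239500800 - 79833600 + 19958400 - 3991680 + 665280 - 95040 + 11880 - 1320 + 132 - 12 + 1
= 176214841

176214841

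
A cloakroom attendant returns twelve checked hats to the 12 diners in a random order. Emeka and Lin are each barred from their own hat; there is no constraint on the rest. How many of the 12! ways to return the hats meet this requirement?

402796800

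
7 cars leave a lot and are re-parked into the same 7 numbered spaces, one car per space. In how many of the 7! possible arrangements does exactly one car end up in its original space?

1855

Pick the single fixed position: C(7,1) = 7 ways.
The other 6 form a derangement: !6 = 265.
Total: 7 × 265 = 1855.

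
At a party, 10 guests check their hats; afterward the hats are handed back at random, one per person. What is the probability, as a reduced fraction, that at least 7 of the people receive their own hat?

143/1814400

Favorable outcomes: Σ_{i≥7} C(10,i)·!(10-i) = 120·2 + 45·1 + 10·0 + 1·1 = 286.
Total outcomes: 10! = 3628800.
Probability = 286/3628800 = 143/1814400.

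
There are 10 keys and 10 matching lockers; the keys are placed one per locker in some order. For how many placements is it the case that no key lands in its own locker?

1334961

By inclusion-exclusion, !10 = Σ (-1)^k · 10!/k! for k=0..10
= 10! - 10!/1! + 10!/2! - 10!/3! + 10!/4! - 10!/5! + 10!/6! - 10!/7! + 10!/8! - 10!/9! + 10!/10!
= 3628800 - 3628800 + 1814400 - 604800 + 151200 - 30240 + 5040 - 720 + 90 - 10 + 1
= 1334961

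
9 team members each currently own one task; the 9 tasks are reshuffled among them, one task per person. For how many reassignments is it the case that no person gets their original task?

133496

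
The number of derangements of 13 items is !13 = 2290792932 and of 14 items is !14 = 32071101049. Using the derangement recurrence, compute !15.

481066515734

!15 = (15-1)·(!14 + !13) = 14·(32071101049 + 2290792932) = 14·34361893981 = 481066515734.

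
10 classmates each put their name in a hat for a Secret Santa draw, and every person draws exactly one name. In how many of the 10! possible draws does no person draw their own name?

The subfactorial !10 = [10!/e] (nearest integer).
10! = 3628800, and 3628800/e ≈ 1334960.92, so !10 = 1334961.

1334961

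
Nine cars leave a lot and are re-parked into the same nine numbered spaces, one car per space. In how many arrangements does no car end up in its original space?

133496

!9 = 9! · Σ_{k=0}^{9} (-1)^k/k!
= 9! - 9!/1! + 9!/2! - 9!/3! + 9!/4! - 9!/5! + 9!/6! - 9!/7! + 9!/8! - 9!/9!
= 362880 - 362880 + 181440 - 60480 + 15120 - 3024 + 504 - 72 + 9 - 1
= 133496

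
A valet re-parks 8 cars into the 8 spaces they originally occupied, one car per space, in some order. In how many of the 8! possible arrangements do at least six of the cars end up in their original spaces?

29

# with exactly i fixed is C(8,i)·!(8-i); sum over i=6..8:
  i=6: C(8,6)·!2 = 28·1 = 28
  i=7: C(8,7)·!1 = 8·0 = 0
  i=8: C(8,8)·!0 = 1·1 = 1
Total = 29.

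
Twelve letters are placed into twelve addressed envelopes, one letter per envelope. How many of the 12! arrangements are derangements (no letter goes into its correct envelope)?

Recurrence: !12 = 11·(!11 + !10).
!12 = 11·(14684570 + 1334961) = 11·16019531 = 176214841

176214841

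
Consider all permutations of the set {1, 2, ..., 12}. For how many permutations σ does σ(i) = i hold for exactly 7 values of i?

34848

Pick the 7 fixed positions: C(12,7) = 792 ways.
The remaining 5 must be deranged: !5 = 44.
Total: 792 × 44 = 34848.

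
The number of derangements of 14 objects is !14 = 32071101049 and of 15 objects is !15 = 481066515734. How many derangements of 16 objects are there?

!16 = (16-1)·(!15 + !14) = 15·(481066515734 + 32071101049) = 15·513137616783 = 7697064251745.

7697064251745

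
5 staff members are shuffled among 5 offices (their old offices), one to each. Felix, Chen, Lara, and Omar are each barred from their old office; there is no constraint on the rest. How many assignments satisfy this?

Let A_j be the event that the j-th constrained one is fixed. By inclusion-exclusion over the 4 events:
Σ_{j=0}^{4} (-1)^j C(4,j)(5-j)!
= C(4,0)·5! - C(4,1)·4! + C(4,2)·3! - C(4,3)·2! + C(4,4)·1!
= 120 - 96 + 36 - 8 + 1
= 53

53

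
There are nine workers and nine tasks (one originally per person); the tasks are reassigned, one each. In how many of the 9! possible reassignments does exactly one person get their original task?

133497

Choose which one of the 9 is fixed: C(9,1) = 9.
The remaining 8 must be deranged: !8 = 14833.
Total: 9 × 14833 = 133497.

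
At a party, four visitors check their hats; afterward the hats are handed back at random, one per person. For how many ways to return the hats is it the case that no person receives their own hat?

9

!4 is the nearest integer to 4!/e.
4! = 24, and 24/e ≈ 8.83, so !4 = 9.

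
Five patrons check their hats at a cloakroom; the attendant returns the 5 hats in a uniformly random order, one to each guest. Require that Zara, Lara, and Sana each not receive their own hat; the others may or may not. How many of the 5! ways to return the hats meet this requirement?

Inclusion-exclusion on the 3 forbidden self-matches:
Σ_{j=0}^{3} (-1)^j C(3,j)(5-j)!
= C(3,0)·5! - C(3,1)·4! + C(3,2)·3! - C(3,3)·2!
= 120 - 72 + 18 - 2
= 64

64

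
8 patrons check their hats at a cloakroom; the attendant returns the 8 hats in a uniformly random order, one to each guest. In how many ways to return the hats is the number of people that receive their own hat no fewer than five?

141

Sum C(8,i)·!(8-i) for i = 5..8:
  i=5: C(8,5)·!3 = 56·2 = 112
  i=6: C(8,6)·!2 = 28·1 = 28
  i=7: C(8,7)·!1 = 8·0 = 0
  i=8: C(8,8)·!0 = 1·1 = 1
Total = 141.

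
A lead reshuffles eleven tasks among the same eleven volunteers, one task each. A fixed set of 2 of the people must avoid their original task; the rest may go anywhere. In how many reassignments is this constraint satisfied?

33022080

Inclusion-exclusion on the 2 forbidden self-matches:
Σ_{j=0}^{2} (-1)^j C(2,j)(11-j)!
= C(2,0)·11! - C(2,1)·10! + C(2,2)·9!
= 39916800 - 7257600 + 362880
= 33022080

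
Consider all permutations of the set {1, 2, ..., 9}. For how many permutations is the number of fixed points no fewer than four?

6883

# with exactly i fixed is C(9,i)·!(9-i); sum over i=4..9:
  i=4: C(9,4)·!5 = 126·44 = 5544
  i=5: C(9,5)·!4 = 126·9 = 1134
  i=6: C(9,6)·!3 = 84·2 = 168
  i=7: C(9,7)·!2 = 36·1 = 36
  i=8: C(9,8)·!1 = 9·0 = 0
  i=9: C(9,9)·!0 = 1·1 = 1
Total = 6883.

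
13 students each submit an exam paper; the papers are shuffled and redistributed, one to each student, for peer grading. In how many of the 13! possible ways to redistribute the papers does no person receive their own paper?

!13 is the nearest integer to 13!/e.
13! = 6227020800, and 6227020800/e ≈ 2290792932.07, so !13 = 2290792932.

2290792932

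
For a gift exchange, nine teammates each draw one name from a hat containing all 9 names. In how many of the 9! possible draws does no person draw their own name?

The subfactorial !9 = [9!/e] (nearest integer).
9! = 362880, and 362880/e ≈ 133496.09, so !9 = 133496.

133496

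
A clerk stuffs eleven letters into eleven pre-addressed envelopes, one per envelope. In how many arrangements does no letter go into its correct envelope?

14684570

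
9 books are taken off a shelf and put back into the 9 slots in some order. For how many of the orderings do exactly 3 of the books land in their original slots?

22260

Pick the 3 fixed positions: C(9,3) = 84 ways.
The other 6 form a derangement: !6 = 265.
Total: 84 × 265 = 22260.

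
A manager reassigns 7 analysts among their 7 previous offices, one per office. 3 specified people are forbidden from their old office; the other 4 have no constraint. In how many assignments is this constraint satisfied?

Let A_j be the event that the j-th constrained one is fixed. By inclusion-exclusion over the 3 events:
Σ_{j=0}^{3} (-1)^j C(3,j)(7-j)!
= C(3,0)·7! - C(3,1)·6! + C(3,2)·5! - C(3,3)·4!
= 5040 - 2160 + 360 - 24
= 3216

3216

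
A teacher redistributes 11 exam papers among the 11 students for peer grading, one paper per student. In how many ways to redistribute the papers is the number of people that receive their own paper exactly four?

611820

Choose which 4 of the 11 are fixed: C(11,4) = 330.
The remaining 7 must be deranged: !7 = 1854.
Total: 330 × 1854 = 611820.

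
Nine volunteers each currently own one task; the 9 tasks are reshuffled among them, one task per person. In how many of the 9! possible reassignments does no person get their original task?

133496

!9 is the nearest integer to 9!/e.
9! = 362880, and 362880/e ≈ 133496.09, so !9 = 133496.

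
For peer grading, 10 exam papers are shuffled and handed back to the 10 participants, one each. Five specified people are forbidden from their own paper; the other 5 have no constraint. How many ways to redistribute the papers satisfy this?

Let A_j be the event that the j-th constrained one is fixed. By inclusion-exclusion over the 5 events:
Σ_{j=0}^{5} (-1)^j C(5,j)(10-j)!
= C(5,0)·10! - C(5,1)·9! + C(5,2)·8! - C(5,3)·7! + C(5,4)·6! - C(5,5)·5!
= 3628800 - 1814400 + 403200 - 50400 + 3600 - 120
= 2170680

2170680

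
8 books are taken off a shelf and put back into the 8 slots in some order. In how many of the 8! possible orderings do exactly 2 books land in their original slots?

7420

Choose which 2 of the 8 are fixed: C(8,2) = 28.
The other 6 form a derangement: !6 = 265.
Total: 28 × 265 = 7420.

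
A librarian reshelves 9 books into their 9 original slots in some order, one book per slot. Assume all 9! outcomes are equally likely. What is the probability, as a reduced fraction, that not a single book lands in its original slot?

Favorable outcomes: !9 = 133496.
Total outcomes: 9! = 362880.
Probability = 133496/362880 = 16687/45360.

16687/45360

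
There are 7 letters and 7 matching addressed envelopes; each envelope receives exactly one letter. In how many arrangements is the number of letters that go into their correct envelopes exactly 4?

70

Pick the 4 fixed positions: C(7,4) = 35 ways.
The other 3 form a derangement: !3 = 2.
Total: 35 × 2 = 70.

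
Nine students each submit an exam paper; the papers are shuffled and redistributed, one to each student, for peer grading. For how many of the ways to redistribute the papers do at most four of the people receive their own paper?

361541

Sum C(9,i)·!(9-i) for i = 0..4:
  i=0: C(9,0)·!9 = 1·133496 = 133496
  i=1: C(9,1)·!8 = 9·14833 = 133497
  i=2: C(9,2)·!7 = 36·1854 = 66744
  i=3: C(9,3)·!6 = 84·265 = 22260
  i=4: C(9,4)·!5 = 126·44 = 5544
Total = 361541.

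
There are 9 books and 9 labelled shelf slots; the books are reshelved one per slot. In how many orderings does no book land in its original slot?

133496

!9 = 9! · Σ_{k=0}^{9} (-1)^k/k!
= 9! - 9!/1! + 9!/2! - 9!/3! + 9!/4! - 9!/5! + 9!/6! - 9!/7! + 9!/8! - 9!/9!
= 362880 - 362880 + 181440 - 60480 + 15120 - 3024 + 504 - 72 + 9 - 1
= 133496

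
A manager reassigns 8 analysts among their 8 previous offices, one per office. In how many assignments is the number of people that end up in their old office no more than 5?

40291

# with exactly i fixed is C(8,i)·!(8-i); sum over i=0..5:
  i=0: C(8,0)·!8 = 1·14833 = 14833
  i=1: C(8,1)·!7 = 8·1854 = 14832
  i=2: C(8,2)·!6 = 28·265 = 7420
  i=3: C(8,3)·!5 = 56·44 = 2464
  i=4: C(8,4)·!4 = 70·9 = 630
  i=5: C(8,5)·!3 = 56·2 = 112
Total = 40291.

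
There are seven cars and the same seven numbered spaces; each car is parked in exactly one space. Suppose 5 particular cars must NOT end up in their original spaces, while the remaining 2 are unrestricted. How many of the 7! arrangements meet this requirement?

Inclusion-exclusion on the 5 forbidden self-matches:
Σ_{j=0}^{5} (-1)^j C(5,j)(7-j)!
= C(5,0)·7! - C(5,1)·6! + C(5,2)·5! - C(5,3)·4! + C(5,4)·3! - C(5,5)·2!
= 5040 - 3600 + 1200 - 240 + 30 - 2
= 2428

2428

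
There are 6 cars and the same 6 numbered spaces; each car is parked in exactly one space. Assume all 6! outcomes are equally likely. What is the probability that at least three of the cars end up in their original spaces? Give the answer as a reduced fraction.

7/90

Favorable outcomes: Σ_{i≥3} C(6,i)·!(6-i) = 20·2 + 15·1 + 6·0 + 1·1 = 56.
Total outcomes: 6! = 720.
Probability = 56/720 = 7/90.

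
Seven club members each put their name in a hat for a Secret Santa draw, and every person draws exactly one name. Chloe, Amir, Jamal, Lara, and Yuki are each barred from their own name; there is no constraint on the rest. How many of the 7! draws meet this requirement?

Let A_j be the event that the j-th constrained one is fixed. By inclusion-exclusion over the 5 events:
Σ_{j=0}^{5} (-1)^j C(5,j)(7-j)!
= C(5,0)·7! - C(5,1)·6! + C(5,2)·5! - C(5,3)·4! + C(5,4)·3! - C(5,5)·2!
= 5040 - 3600 + 1200 - 240 + 30 - 2
= 2428

2428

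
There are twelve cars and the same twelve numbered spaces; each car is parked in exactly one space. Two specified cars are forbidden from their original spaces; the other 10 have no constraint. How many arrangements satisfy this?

Let A_j be the event that the j-th constrained one is fixed. By inclusion-exclusion over the 2 events:
Σ_{j=0}^{2} (-1)^j C(2,j)(12-j)!
= C(2,0)·12! - C(2,1)·11! + C(2,2)·10!
= 479001600 - 79833600 + 3628800
= 402796800

402796800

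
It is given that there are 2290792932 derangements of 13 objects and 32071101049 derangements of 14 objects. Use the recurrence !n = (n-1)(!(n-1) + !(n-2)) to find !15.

!15 = (15-1)·(!14 + !13) = 14·(32071101049 + 2290792932) = 14·34361893981 = 481066515734.

481066515734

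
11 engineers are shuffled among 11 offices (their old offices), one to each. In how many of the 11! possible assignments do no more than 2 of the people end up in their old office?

36711421

# with exactly i fixed is C(11,i)·!(11-i); sum over i=0..2:
  i=0: C(11,0)·!11 = 1·14684570 = 14684570
  i=1: C(11,1)·!10 = 11·1334961 = 14684571
  i=2: C(11,2)·!9 = 55·133496 = 7342280
Total = 36711421.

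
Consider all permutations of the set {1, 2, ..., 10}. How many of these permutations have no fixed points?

!10 = 10! · Σ_{k=0}^{10} (-1)^k/k!
= 10! - 10!/1! + 10!/2! - 10!/3! + 10!/4! - 10!/5! + 10!/6! - 10!/7! + 10!/8! - 10!/9! + 10!/10!
= 3628800 - 3628800 + 1814400 - 604800 + 151200 - 30240 + 5040 - 720 + 90 - 10 + 1
= 1334961

1334961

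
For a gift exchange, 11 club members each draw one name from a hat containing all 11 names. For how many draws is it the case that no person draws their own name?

14684570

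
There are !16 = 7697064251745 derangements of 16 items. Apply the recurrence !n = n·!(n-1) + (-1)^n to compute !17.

130850092279664

!17 = 17·7697064251745 - 1 = 130850092279664.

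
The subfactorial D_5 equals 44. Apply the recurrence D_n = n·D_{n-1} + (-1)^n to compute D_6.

265

D_6 = 6·44 + 1 = 265.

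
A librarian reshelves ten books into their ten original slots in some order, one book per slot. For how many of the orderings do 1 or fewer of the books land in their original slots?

Sum C(10,i)·!(10-i) for i = 0..1:
  i=0: C(10,0)·!10 = 1·1334961 = 1334961
  i=1: C(10,1)·!9 = 10·133496 = 1334960
Total = 2669921.

2669921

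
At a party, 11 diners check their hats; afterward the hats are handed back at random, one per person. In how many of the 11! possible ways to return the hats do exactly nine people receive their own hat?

Choose which 9 of the 11 are fixed: C(11,9) = 55.
The other 2 form a derangement: !2 = 1.
Total: 55 × 1 = 55.

55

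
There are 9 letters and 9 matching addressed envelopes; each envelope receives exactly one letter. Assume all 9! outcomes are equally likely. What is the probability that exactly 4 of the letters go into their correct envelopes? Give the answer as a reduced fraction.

11/720

Favorable outcomes: C(9,4)·!5 = 126·44 = 5544.
Total outcomes: 9! = 362880.
Probability = 5544/362880 = 11/720.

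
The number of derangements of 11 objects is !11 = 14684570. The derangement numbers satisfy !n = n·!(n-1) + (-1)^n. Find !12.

176214841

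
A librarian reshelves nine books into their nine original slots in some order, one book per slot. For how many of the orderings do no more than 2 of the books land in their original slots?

333737

# with exactly i fixed is C(9,i)·!(9-i); sum over i=0..2:
  i=0: C(9,0)·!9 = 1·133496 = 133496
  i=1: C(9,1)·!8 = 9·14833 = 133497
  i=2: C(9,2)·!7 = 36·1854 = 66744
Total = 333737.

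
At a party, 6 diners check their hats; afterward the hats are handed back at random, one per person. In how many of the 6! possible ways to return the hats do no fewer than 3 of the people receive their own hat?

# with exactly i fixed is C(6,i)·!(6-i); sum over i=3..6:
  i=3: C(6,3)·!3 = 20·2 = 40
  i=4: C(6,4)·!2 = 15·1 = 15
  i=5: C(6,5)·!1 = 6·0 = 0
  i=6: C(6,6)·!0 = 1·1 = 1
Total = 56.

56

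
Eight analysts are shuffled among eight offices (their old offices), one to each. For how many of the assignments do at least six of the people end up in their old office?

29

# with exactly i fixed is C(8,i)·!(8-i); sum over i=6..8:
  i=6: C(8,6)·!2 = 28·1 = 28
  i=7: C(8,7)·!1 = 8·0 = 0
  i=8: C(8,8)·!0 = 1·1 = 1
Total = 29.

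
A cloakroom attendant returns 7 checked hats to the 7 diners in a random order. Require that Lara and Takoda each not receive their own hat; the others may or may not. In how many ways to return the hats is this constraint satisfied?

3720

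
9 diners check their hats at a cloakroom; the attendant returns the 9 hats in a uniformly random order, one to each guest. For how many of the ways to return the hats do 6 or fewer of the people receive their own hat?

362843

# with exactly i fixed is C(9,i)·!(9-i); sum over i=0..6:
  i=0: C(9,0)·!9 = 1·133496 = 133496
  i=1: C(9,1)·!8 = 9·14833 = 133497
  i=2: C(9,2)·!7 = 36·1854 = 66744
  i=3: C(9,3)·!6 = 84·265 = 22260
  i=4: C(9,4)·!5 = 126·44 = 5544
  i=5: C(9,5)·!4 = 126·9 = 1134
  i=6: C(9,6)·!3 = 84·2 = 168
Total = 362843.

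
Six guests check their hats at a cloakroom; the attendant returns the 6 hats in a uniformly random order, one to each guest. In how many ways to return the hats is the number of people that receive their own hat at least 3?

56

# with exactly i fixed is C(6,i)·!(6-i); sum over i=3..6:
  i=3: C(6,3)·!3 = 20·2 = 40
  i=4: C(6,4)·!2 = 15·1 = 15
  i=5: C(6,5)·!1 = 6·0 = 0
  i=6: C(6,6)·!0 = 1·1 = 1
Total = 56.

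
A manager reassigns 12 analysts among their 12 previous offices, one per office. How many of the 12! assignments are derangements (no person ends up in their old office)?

!12 = 12! · Σ_{k=0}^{12} (-1)^k/k!
= 12! - 12!/1! + 12!/2! - 12!/3! + 12!/4! - 12!/5! + 12!/6! - 12!/7! + 12!/8! - 12!/9! + 12!/10! - 12!/11! + 12!/12!
= 479001600 - 479001600 + 239500800 - 79833600 + 19958400 - 3991680 + 665280 - 95040 + 11880 - 1320 + 132 - 12 + 1
= 176214841

176214841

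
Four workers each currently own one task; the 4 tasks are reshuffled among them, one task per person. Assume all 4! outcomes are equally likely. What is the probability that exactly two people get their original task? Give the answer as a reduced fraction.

1/4

Favorable outcomes: C(4,2)·!2 = 6·1 = 6.
Total outcomes: 4! = 24.
Probability = 6/24 = 1/4.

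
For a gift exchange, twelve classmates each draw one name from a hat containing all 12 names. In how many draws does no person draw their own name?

176214841

The subfactorial !12 = [12!/e] (nearest integer).
12! = 479001600, and 479001600/e ≈ 176214840.93, so !12 = 176214841.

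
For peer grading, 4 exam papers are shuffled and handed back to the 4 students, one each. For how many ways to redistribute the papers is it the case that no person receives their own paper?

9

Recurrence: !4 = 4·!3 + (-1)^4.
!4 = 4·2 + 1 = 9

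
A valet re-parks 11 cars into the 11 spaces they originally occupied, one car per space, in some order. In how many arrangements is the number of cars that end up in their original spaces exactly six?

20328

Choose which 6 of the 11 are fixed: C(11,6) = 462.
The other 5 form a derangement: !5 = 44.
Total: 462 × 44 = 20328.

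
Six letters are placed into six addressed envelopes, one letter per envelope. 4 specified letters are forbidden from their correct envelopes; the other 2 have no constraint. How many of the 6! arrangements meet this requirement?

Let A_j be the event that the j-th constrained one is fixed. By inclusion-exclusion over the 4 events:
Σ_{j=0}^{4} (-1)^j C(4,j)(6-j)!
= C(4,0)·6! - C(4,1)·5! + C(4,2)·4! - C(4,3)·3! + C(4,4)·2!
= 720 - 480 + 144 - 24 + 2
= 362

362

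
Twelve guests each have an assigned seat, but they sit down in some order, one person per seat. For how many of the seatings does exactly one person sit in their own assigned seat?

Choose which one of the 12 is fixed: C(12,1) = 12.
The remaining 11 must be deranged: !11 = 14684570.
Total: 12 × 14684570 = 176214840.

176214840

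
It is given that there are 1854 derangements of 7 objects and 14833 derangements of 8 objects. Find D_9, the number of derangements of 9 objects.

D_9 = (9-1)·(D_8 + D_7) = 8·(14833 + 1854) = 8·16687 = 133496.

133496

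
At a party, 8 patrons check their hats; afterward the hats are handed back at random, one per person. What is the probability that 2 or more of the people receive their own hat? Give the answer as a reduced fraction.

2131/8064

Favorable outcomes: Σ_{i≥2} C(8,i)·!(8-i) = 28·265 + 56·44 + 70·9 + 56·2 + 28·1 + 8·0 + 1·1 = 10655.
Total outcomes: 8! = 40320.
Probability = 10655/40320 = 2131/8064.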